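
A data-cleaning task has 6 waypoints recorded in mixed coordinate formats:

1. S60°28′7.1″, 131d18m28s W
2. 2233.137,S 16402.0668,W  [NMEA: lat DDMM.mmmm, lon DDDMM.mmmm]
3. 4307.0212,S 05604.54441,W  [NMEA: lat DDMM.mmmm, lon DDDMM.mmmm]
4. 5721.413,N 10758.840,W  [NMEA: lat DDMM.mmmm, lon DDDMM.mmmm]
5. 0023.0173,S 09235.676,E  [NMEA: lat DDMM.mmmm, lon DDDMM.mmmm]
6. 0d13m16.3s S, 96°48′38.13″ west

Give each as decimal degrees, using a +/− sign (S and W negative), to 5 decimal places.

1. -60.46864, -131.30778
2. -22.55228, -164.03445
3. -43.11702, -56.07574
4. 57.35688, -107.98067
5. -0.38362, 92.59460
6. -0.22119, -96.81059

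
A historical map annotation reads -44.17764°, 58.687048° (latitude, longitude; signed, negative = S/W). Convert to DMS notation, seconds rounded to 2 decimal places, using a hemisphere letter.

Latitude is negative → S; |value| = 44.177640
Lat: whole degrees 44; 10.65840′ → 10′ and 39.5040″
Lon: whole degrees 58; 41.22288′ → 41′ and 13.3728″

44°10′39.50″ S, 58°41′13.37″ E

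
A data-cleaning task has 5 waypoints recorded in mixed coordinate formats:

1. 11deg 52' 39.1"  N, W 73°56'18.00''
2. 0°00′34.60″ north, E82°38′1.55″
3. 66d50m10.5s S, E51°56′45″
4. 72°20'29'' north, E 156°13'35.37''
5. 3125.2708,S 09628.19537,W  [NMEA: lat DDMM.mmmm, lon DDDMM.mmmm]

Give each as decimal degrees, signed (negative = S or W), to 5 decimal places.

Point 1:
  φ: 11° + 52/60 + 39.1/3600 = 11 + 0.866667 + 0.010861 = 11.877528
  N → positive
  Longitude: 73° + 56/60 + 18/3600 = 73 + 0.933333 + 0.005000 = 73.938333
  hemisphere W, so the sign is −
Point 2:
  Latitude: 0° + 0/60 + 34.6/3600 = 0 + 0.000000 + 0.009611 = 0.009611
  N → positive
  λ: 82 + 38/60 + 1.55/3600 = 82.633764
  E ⇒ keep positive
Point 3:
  φ: 66 + 50/60 + 10.5/3600 = 66.836250
  S ⇒ negate
  Lon: 51° + 56/60 + 45/3600 = 51 + 0.933333 + 0.012500 = 51.945833
  E ⇒ keep positive
Point 4:
  Lat: 72 + 20/60 + 29/3600 = 72.341389
  N ⇒ keep positive
  λ: 13′ + 35.37″ = 13.58950′; 156 + 13.58950/60 = 156.226492
  E → positive
Point 5:
  Latitude: split at 2 digits → 31° and 25.2708′; 31 + 25.2708/60 = 31.421180
  S ⇒ negate
  Lon: split at 3 digits → 096° and 28.19537′; 96 + 28.19537/60 = 96.469923
  W ⇒ negate

1. 11.87753, -73.93833
2. 0.00961, 82.63376
3. -66.83625, 51.94583
4. 72.34139, 156.22649
5. -31.42118, -96.46992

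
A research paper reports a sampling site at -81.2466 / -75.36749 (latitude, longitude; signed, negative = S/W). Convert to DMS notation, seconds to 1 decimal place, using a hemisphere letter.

81°14′47.8″ S, 75°22′3.0″ W

Latitude is negative → S; |value| = 81.246600
Lat: 0.246600 × 60 = 14.79600′ → 14′, remainder × 60 = 47.760″
Longitude is negative → W; |value| = 75.367490
Lon: 0.367490 × 60 = 22.04940′ → 22′, remainder × 60 = 2.964″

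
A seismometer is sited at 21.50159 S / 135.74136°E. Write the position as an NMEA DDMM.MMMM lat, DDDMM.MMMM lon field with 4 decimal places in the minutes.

φ: fractional part 0.501590 → 30.095400 minutes
λ: 135° + 0.741360 × 60 = 135° 44.481600′

2130.0954,S / 13544.4816,E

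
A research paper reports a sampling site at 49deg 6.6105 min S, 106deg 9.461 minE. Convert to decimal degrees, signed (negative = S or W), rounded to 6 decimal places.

φ: 49 + 6.6105/60 = 49.1101750
S ⇒ negate
Longitude: 9.461′ = 0.157683°; total 106.1576833
E → positive

-49.110175, 106.157683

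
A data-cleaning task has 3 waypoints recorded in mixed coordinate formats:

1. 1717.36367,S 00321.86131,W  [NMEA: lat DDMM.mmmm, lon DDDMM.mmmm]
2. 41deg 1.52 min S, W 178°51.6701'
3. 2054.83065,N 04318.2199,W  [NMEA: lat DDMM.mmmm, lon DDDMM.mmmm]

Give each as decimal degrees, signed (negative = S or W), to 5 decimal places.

Point 1:
  Latitude: degrees = first 2 digits = 17, minutes = 17.36367; 17 + 17.36367/60 = 17.289395
  S → negative
  λ: split at 3 digits → 003° and 21.86131′; 3 + 21.86131/60 = 3.364355
  W → negative
Point 2:
  Lat: 41 + 1.52/60 = 41.025333
  hemisphere S, so the sign is −
  Longitude: 178 + 51.6701/60 = 178.861168
  hemisphere W, so the sign is −
Point 3:
  Lat: degrees = first 2 digits = 20, minutes = 54.83065; 20 + 54.83065/60 = 20.913844
  N → positive
  λ: degrees = first 3 digits = 43, minutes = 18.2199; 43 + 18.2199/60 = 43.303665
  W → negative

1. -17.28939, -3.36436
2. -41.02533, -178.86117
3. 20.91384, -43.30367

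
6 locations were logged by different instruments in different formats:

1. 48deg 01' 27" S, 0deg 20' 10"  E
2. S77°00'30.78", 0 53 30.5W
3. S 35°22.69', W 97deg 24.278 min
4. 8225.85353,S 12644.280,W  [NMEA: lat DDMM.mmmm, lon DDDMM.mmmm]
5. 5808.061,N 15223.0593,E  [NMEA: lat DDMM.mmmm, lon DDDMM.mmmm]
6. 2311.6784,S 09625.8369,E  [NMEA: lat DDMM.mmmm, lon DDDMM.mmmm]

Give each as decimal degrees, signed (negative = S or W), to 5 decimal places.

1. -48.02417, 0.33611
2. -77.00855, -0.89181
3. -35.37817, -97.40463
4. -82.43089, -126.73800
5. 58.13435, 152.38432
6. -23.19464, 96.43062

Point 1:
  Latitude: 48 + 1/60 + 27/3600 = 48.024167
  S ⇒ negate
  λ: 20′ + 10″ = 20.16667′; 0 + 20.16667/60 = 0.336111
  E ⇒ keep positive
Point 2:
  φ: 0′ + 30.78″ = 0.51300′; 77 + 0.51300/60 = 77.008550
  S ⇒ negate
  Lon: 53′ + 30.5″ = 53.50833′; 0 + 53.50833/60 = 0.891806
  W → negative
Point 3:
  Latitude: 22.69′ = 0.378167°; total 35.378167
  S ⇒ negate
  Longitude: 97 + 24.278/60 = 97.404633
  hemisphere W, so the sign is −
Point 4:
  Latitude: degrees = first 2 digits = 82, minutes = 25.85353; 82 + 25.85353/60 = 82.430892
  hemisphere S, so the sign is −
  Longitude: degrees = first 3 digits = 126, minutes = 44.28; 126 + 44.28/60 = 126.738000
  hemisphere W, so the sign is −
Point 5:
  Lat: split at 2 digits → 58° and 8.061′; 58 + 8.061/60 = 58.134350
  N → positive
  Lon: degrees = first 3 digits = 152, minutes = 23.0593; 152 + 23.0593/60 = 152.384322
  E ⇒ keep positive
Point 6:
  φ: split at 2 digits → 23° and 11.6784′; 23 + 11.6784/60 = 23.194640
  S ⇒ negate
  λ: split at 3 digits → 096° and 25.8369′; 96 + 25.8369/60 = 96.430615
  E → positive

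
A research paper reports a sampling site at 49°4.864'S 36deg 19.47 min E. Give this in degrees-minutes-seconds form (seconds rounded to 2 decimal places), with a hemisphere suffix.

49°04′51.84″ S, 36°19′28.20″ E

φ: fractional minutes 0.86400 × 60 = 51.8400″
Lon: fractional minutes 0.47000 × 60 = 28.2000″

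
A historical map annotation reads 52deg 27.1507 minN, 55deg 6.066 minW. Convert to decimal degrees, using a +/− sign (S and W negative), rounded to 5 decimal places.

Latitude: 52 + 27.1507/60 = 52.452512
N → positive
λ: 6.066′ = 0.101100°; total 55.101100
hemisphere W, so the sign is −

52.45251, -55.10110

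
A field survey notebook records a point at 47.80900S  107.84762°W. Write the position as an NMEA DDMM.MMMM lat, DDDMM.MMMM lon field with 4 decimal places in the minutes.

4748.5400,S / 10750.8572,W

Lat: fractional part 0.809000 → 48.540000 minutes
Longitude: 107° + 0.847620 × 60 = 107° 50.857200′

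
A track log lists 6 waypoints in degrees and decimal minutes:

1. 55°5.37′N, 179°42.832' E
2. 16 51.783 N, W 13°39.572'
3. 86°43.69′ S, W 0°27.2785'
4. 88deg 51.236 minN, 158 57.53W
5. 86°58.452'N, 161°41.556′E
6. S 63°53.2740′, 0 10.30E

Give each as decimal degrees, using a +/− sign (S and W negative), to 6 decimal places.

Point 1:
  Lat: 5.37′ = 0.089500°; total 55.0895000
  N ⇒ keep positive
  Lon: 42.832′ = 0.713867°; total 179.7138667
  E → positive
Point 2:
  Lat: 16 + 51.783/60 = 16.8630500
  N ⇒ keep positive
  λ: 39.572′ = 0.659533°; total 13.6595333
  W ⇒ negate
Point 3:
  φ: 43.69′ = 0.728167°; total 86.7281667
  hemisphere S, so the sign is −
  λ: 27.2785′ = 0.454642°; total 0.4546417
  hemisphere W, so the sign is −
Point 4:
  Lat: 51.236′ = 0.853933°; total 88.8539333
  N ⇒ keep positive
  Lon: 57.53′ = 0.958833°; total 158.9588333
  W ⇒ negate
Point 5:
  φ: 58.452′ = 0.974200°; total 86.9742000
  N → positive
  Lon: 41.556′ = 0.692600°; total 161.6926000
  E → positive
Point 6:
  Lat: 63 + 53.274/60 = 63.8879000
  S ⇒ negate
  λ: 10.3′ = 0.171667°; total 0.1716667
  E → positive

1. 55.089500, 179.713867
2. 16.863050, -13.659533
3. -86.728167, -0.454642
4. 88.853933, -158.958833
5. 86.974200, 161.692600
6. -63.887900, 0.171667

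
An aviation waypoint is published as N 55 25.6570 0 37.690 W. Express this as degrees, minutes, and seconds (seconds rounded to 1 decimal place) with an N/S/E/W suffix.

Lat: fractional minutes 0.65700 × 60 = 39.420″
Longitude: 37.69000′ → 37′ and 0.69000 × 60 = 41.400″

55°25′39.4″ N, 0°37′41.4″ W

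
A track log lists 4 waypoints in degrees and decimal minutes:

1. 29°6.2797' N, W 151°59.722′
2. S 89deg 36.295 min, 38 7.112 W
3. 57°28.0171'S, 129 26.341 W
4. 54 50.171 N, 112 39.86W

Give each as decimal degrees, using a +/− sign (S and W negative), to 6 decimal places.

1. 29.104662, -151.995367
2. -89.604917, -38.118533
3. -57.466952, -129.439017
4. 54.836183, -112.664333

Point 1:
  φ: 6.2797′ = 0.104662°; total 29.1046617
  N → positive
  Longitude: 151 + 59.722/60 = 151.9953667
  W → negative
Point 2:
  φ: 36.295′ = 0.604917°; total 89.6049167
  S → negative
  λ: 7.112′ = 0.118533°; total 38.1185333
  hemisphere W, so the sign is −
Point 3:
  φ: 57 + 28.0171/60 = 57.4669517
  S ⇒ negate
  λ: 129 + 26.341/60 = 129.4390167
  W ⇒ negate
Point 4:
  Lat: 50.171′ = 0.836183°; total 54.8361833
  N ⇒ keep positive
  λ: 39.86′ = 0.664333°; total 112.6643333
  hemisphere W, so the sign is −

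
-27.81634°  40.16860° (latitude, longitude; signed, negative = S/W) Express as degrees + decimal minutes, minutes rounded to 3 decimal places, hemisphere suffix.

Latitude is negative → S; |value| = 27.816340
Lat: 27° + 0.816340 × 60 = 27° 48.98040′
Longitude: minutes = (40.168600 − 40) × 60 = 10.11600

27° 48.980′ S, 40° 10.116′ E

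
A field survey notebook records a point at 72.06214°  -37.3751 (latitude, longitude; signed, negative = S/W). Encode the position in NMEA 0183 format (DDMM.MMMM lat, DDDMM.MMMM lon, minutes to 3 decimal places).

7203.728,N / 03722.506,W

Lat: fractional part 0.062140 → 3.72840 minutes
Longitude is negative → W; |value| = 37.375100
Longitude: fractional part 0.375100 → 22.50600 minutes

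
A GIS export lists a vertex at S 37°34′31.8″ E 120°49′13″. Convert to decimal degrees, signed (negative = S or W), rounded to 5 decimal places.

φ: 37 + 34/60 + 31.8/3600 = 37.575500
S → negative
Lon: 120° + 49/60 + 13/3600 = 120 + 0.816667 + 0.003611 = 120.820278
E ⇒ keep positive

-37.57550, 120.82028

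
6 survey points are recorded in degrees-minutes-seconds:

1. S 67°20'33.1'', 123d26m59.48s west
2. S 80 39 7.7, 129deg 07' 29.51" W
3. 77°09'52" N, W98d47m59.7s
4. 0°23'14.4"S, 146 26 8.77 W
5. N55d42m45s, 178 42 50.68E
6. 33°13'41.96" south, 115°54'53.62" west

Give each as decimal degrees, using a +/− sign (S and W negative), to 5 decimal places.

Point 1:
  Latitude: 67° + 20/60 + 33.1/3600 = 67 + 0.333333 + 0.009194 = 67.342528
  S ⇒ negate
  Lon: 123 + 26/60 + 59.48/3600 = 123.449856
  W → negative
Point 2:
  φ: 39′ + 7.7″ = 39.12833′; 80 + 39.12833/60 = 80.652139
  S ⇒ negate
  λ: 129 + 7/60 + 29.51/3600 = 129.124864
  W ⇒ negate
Point 3:
  Lat: 9′ + 52″ = 9.86667′; 77 + 9.86667/60 = 77.164444
  N ⇒ keep positive
  Lon: 47′ + 59.7″ = 47.99500′; 98 + 47.99500/60 = 98.799917
  W ⇒ negate
Point 4:
  Latitude: 23′ + 14.4″ = 23.24000′; 0 + 23.24000/60 = 0.387333
  hemisphere S, so the sign is −
  Lon: 146 + 26/60 + 8.77/3600 = 146.435769
  hemisphere W, so the sign is −
Point 5:
  Latitude: 55° + 42/60 + 45/3600 = 55 + 0.700000 + 0.012500 = 55.712500
  N ⇒ keep positive
  λ: 178° + 42/60 + 50.68/3600 = 178 + 0.700000 + 0.014078 = 178.714078
  E ⇒ keep positive
Point 6:
  Lat: 13′ + 41.96″ = 13.69933′; 33 + 13.69933/60 = 33.228322
  S → negative
  Lon: 54′ + 53.62″ = 54.89367′; 115 + 54.89367/60 = 115.914894
  W → negative

1. -67.34253, -123.44986
2. -80.65214, -129.12486
3. 77.16444, -98.79992
4. -0.38733, -146.43577
5. 55.71250, 178.71408
6. -33.22832, -115.91489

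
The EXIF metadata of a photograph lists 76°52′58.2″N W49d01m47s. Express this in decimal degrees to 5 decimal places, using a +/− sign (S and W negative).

76.88283, -49.02972

Latitude: 76 + 52/60 + 58.2/3600 = 76.882833
N ⇒ keep positive
Lon: 49° + 1/60 + 47/3600 = 49 + 0.016667 + 0.013056 = 49.029722
W ⇒ negate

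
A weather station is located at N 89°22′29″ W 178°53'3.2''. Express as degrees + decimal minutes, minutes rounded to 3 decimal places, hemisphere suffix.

φ: seconds/60 = 0.48333; minutes = 22 + 0.48333 = 22.48333
Lon: seconds/60 = 0.05333; minutes = 53 + 0.05333 = 53.05333

89° 22.483′ N, 178° 53.053′ W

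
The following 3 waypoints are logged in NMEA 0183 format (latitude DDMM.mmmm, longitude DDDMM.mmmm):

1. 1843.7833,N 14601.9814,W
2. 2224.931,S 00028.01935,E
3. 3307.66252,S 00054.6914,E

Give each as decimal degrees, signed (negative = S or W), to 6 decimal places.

Point 1:
  Latitude: split at 2 digits → 18° and 43.7833′; 18 + 43.7833/60 = 18.7297217
  N → positive
  Longitude: degrees = first 3 digits = 146, minutes = 1.9814; 146 + 1.9814/60 = 146.0330233
  W → negative
Point 2:
  Latitude: degrees = first 2 digits = 22, minutes = 24.931; 22 + 24.931/60 = 22.4155167
  S ⇒ negate
  Longitude: degrees = first 3 digits = 0, minutes = 28.01935; 0 + 28.01935/60 = 0.4669892
  E → positive
Point 3:
  φ: split at 2 digits → 33° and 7.66252′; 33 + 7.66252/60 = 33.1277087
  S → negative
  Longitude: split at 3 digits → 000° and 54.6914′; 0 + 54.6914/60 = 0.9115233
  E → positive

1. 18.729722, -146.033023
2. -22.415517, 0.466989
3. -33.127709, 0.911523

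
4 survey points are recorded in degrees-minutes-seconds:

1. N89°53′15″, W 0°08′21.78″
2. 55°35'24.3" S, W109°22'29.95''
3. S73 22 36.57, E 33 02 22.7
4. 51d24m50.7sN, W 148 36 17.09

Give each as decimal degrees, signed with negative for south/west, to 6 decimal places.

1. 89.887500, -0.139383
2. -55.590083, -109.374986
3. -73.376825, 33.039639
4. 51.414083, -148.604747

Point 1:
  φ: 89 + 53/60 + 15/3600 = 89.8875000
  N ⇒ keep positive
  Lon: 8′ + 21.78″ = 8.36300′; 0 + 8.36300/60 = 0.1393833
  W → negative
Point 2:
  Lat: 55° + 35/60 + 24.3/3600 = 55 + 0.583333 + 0.006750 = 55.5900833
  S → negative
  Longitude: 109 + 22/60 + 29.95/3600 = 109.3749861
  W ⇒ negate
Point 3:
  φ: 22′ + 36.57″ = 22.60950′; 73 + 22.60950/60 = 73.3768250
  S → negative
  λ: 33° + 2/60 + 22.7/3600 = 33 + 0.033333 + 0.006306 = 33.0396389
  E → positive
Point 4:
  Lat: 51 + 24/60 + 50.7/3600 = 51.4140833
  N ⇒ keep positive
  λ: 148° + 36/60 + 17.09/3600 = 148 + 0.600000 + 0.004747 = 148.6047472
  W ⇒ negate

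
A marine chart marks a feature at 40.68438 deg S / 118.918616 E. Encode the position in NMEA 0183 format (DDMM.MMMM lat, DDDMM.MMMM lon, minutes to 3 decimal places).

4041.063,S / 11855.117,E

Latitude: fractional part 0.684380 → 41.06280 minutes
Longitude: 118° + 0.918616 × 60 = 118° 55.11696′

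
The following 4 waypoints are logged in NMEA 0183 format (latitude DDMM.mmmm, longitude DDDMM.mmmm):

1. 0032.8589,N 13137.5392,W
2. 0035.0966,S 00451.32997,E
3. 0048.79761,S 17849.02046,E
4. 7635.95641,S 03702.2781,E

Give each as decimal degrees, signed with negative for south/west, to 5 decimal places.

Point 1:
  φ: split at 2 digits → 00° and 32.8589′; 0 + 32.8589/60 = 0.547648
  N ⇒ keep positive
  Longitude: split at 3 digits → 131° and 37.5392′; 131 + 37.5392/60 = 131.625653
  W → negative
Point 2:
  Latitude: degrees = first 2 digits = 0, minutes = 35.0966; 0 + 35.0966/60 = 0.584943
  S ⇒ negate
  λ: split at 3 digits → 004° and 51.32997′; 4 + 51.32997/60 = 4.855500
  E ⇒ keep positive
Point 3:
  Latitude: split at 2 digits → 00° and 48.79761′; 0 + 48.79761/60 = 0.813294
  S ⇒ negate
  λ: split at 3 digits → 178° and 49.02046′; 178 + 49.02046/60 = 178.817008
  E → positive
Point 4:
  Latitude: degrees = first 2 digits = 76, minutes = 35.95641; 76 + 35.95641/60 = 76.599274
  S ⇒ negate
  Longitude: split at 3 digits → 037° and 2.2781′; 37 + 2.2781/60 = 37.037968
  E ⇒ keep positive

1. 0.54765, -131.62565
2. -0.58494, 4.85550
3. -0.81329, 178.81701
4. -76.59927, 37.03797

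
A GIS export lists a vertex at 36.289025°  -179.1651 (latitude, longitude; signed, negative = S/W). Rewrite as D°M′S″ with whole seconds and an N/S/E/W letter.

Latitude: whole degrees 36; 17.34150′ → 17′ and 20.49″
Longitude is negative → W; |value| = 179.165100
Lon: 0.165100 × 60 = 9.90600′ → 9′, remainder × 60 = 54.36″

36°17′20″ N, 179°09′54″ W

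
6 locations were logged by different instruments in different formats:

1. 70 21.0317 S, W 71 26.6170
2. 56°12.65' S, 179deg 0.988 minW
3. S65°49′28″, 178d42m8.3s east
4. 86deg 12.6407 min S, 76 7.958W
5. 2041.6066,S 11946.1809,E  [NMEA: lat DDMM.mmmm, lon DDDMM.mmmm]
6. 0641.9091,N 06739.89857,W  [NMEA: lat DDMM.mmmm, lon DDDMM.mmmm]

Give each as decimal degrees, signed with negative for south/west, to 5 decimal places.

1. -70.35053, -71.44362
2. -56.21083, -179.01647
3. -65.82444, 178.70231
4. -86.21068, -76.13263
5. -20.69344, 119.76968
6. 6.69849, -67.66498

Point 1:
  φ: 21.0317′ = 0.350528°; total 70.350528
  S → negative
  Longitude: 71 + 26.617/60 = 71.443617
  hemisphere W, so the sign is −
Point 2:
  Latitude: 12.65′ = 0.210833°; total 56.210833
  S ⇒ negate
  Longitude: 179 + 0.988/60 = 179.016467
  W ⇒ negate
Point 3:
  φ: 65 + 49/60 + 28/3600 = 65.824444
  S → negative
  Lon: 42′ + 8.3″ = 42.13833′; 178 + 42.13833/60 = 178.702306
  E ⇒ keep positive
Point 4:
  Latitude: 12.6407′ = 0.210678°; total 86.210678
  S ⇒ negate
  Longitude: 76 + 7.958/60 = 76.132633
  W → negative
Point 5:
  Lat: split at 2 digits → 20° and 41.6066′; 20 + 41.6066/60 = 20.693443
  S ⇒ negate
  λ: split at 3 digits → 119° and 46.1809′; 119 + 46.1809/60 = 119.769682
  E → positive
Point 6:
  Lat: split at 2 digits → 06° and 41.9091′; 6 + 41.9091/60 = 6.698485
  N ⇒ keep positive
  λ: degrees = first 3 digits = 67, minutes = 39.89857; 67 + 39.89857/60 = 67.664976
  W ⇒ negate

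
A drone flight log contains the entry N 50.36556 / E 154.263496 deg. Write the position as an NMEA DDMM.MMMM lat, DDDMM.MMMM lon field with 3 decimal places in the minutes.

Lat: minutes = (50.365560 − 50) × 60 = 21.93360
λ: fractional part 0.263496 → 15.80976 minutes

5021.934,N / 15415.810,E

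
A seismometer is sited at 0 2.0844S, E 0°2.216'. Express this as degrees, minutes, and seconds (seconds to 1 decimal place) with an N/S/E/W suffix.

Latitude: fractional minutes 0.08440 × 60 = 5.064″
λ: 2.21600′ → 2′ and 0.21600 × 60 = 12.960″

0°02′5.1″ S, 0°02′13.0″ E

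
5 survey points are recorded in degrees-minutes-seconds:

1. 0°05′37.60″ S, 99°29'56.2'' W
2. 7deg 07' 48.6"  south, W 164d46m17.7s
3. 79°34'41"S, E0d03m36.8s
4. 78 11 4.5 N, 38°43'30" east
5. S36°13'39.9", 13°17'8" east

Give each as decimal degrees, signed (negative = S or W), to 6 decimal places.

Point 1:
  Latitude: 5′ + 37.6″ = 5.62667′; 0 + 5.62667/60 = 0.0937778
  S ⇒ negate
  Longitude: 99° + 29/60 + 56.2/3600 = 99 + 0.483333 + 0.015611 = 99.4989444
  W ⇒ negate
Point 2:
  Latitude: 7′ + 48.6″ = 7.81000′; 7 + 7.81000/60 = 7.1301667
  S ⇒ negate
  λ: 164 + 46/60 + 17.7/3600 = 164.7715833
  W → negative
Point 3:
  Lat: 34′ + 41″ = 34.68333′; 79 + 34.68333/60 = 79.5780556
  hemisphere S, so the sign is −
  λ: 0° + 3/60 + 36.8/3600 = 0 + 0.050000 + 0.010222 = 0.0602222
  E ⇒ keep positive
Point 4:
  Lat: 78° + 11/60 + 4.5/3600 = 78 + 0.183333 + 0.001250 = 78.1845833
  N ⇒ keep positive
  λ: 38° + 43/60 + 30/3600 = 38 + 0.716667 + 0.008333 = 38.7250000
  E ⇒ keep positive
Point 5:
  Lat: 36 + 13/60 + 39.9/3600 = 36.2277500
  S → negative
  Longitude: 17′ + 8″ = 17.13333′; 13 + 17.13333/60 = 13.2855556
  E → positive

1. -0.093778, -99.498944
2. -7.130167, -164.771583
3. -79.578056, 0.060222
4. 78.184583, 38.725000
5. -36.227750, 13.285556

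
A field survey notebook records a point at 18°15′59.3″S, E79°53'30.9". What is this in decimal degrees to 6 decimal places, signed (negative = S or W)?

Latitude: 18 + 15/60 + 59.3/3600 = 18.2664722
S → negative
λ: 79 + 53/60 + 30.9/3600 = 79.8919167
E → positive

-18.266472, 79.891917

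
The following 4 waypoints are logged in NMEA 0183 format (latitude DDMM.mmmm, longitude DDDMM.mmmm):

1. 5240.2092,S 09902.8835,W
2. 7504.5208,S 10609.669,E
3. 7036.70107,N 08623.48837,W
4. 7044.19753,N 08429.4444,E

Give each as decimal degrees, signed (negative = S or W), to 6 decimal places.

Point 1:
  Latitude: split at 2 digits → 52° and 40.2092′; 52 + 40.2092/60 = 52.6701533
  hemisphere S, so the sign is −
  Lon: degrees = first 3 digits = 99, minutes = 2.8835; 99 + 2.8835/60 = 99.0480583
  W → negative
Point 2:
  φ: split at 2 digits → 75° and 4.5208′; 75 + 4.5208/60 = 75.0753467
  S ⇒ negate
  λ: degrees = first 3 digits = 106, minutes = 9.669; 106 + 9.669/60 = 106.1611500
  E ⇒ keep positive
Point 3:
  Lat: degrees = first 2 digits = 70, minutes = 36.70107; 70 + 36.70107/60 = 70.6116845
  N ⇒ keep positive
  Longitude: split at 3 digits → 086° and 23.48837′; 86 + 23.48837/60 = 86.3914728
  W → negative
Point 4:
  Latitude: degrees = first 2 digits = 70, minutes = 44.19753; 70 + 44.19753/60 = 70.7366255
  N ⇒ keep positive
  Longitude: split at 3 digits → 084° and 29.4444′; 84 + 29.4444/60 = 84.4907400
  E ⇒ keep positive

1. -52.670153, -99.048058
2. -75.075347, 106.161150
3. 70.611685, -86.391473
4. 70.736626, 84.490740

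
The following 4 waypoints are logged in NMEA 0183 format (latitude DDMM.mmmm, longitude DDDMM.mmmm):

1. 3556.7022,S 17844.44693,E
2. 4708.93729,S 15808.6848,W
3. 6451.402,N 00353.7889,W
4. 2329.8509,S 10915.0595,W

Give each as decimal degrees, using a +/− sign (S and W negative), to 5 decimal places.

1. -35.94504, 178.74078
2. -47.14895, -158.14475
3. 64.85670, -3.89648
4. -23.49752, -109.25099

Point 1:
  Lat: degrees = first 2 digits = 35, minutes = 56.7022; 35 + 56.7022/60 = 35.945037
  hemisphere S, so the sign is −
  λ: split at 3 digits → 178° and 44.44693′; 178 + 44.44693/60 = 178.740782
  E → positive
Point 2:
  Latitude: degrees = first 2 digits = 47, minutes = 8.93729; 47 + 8.93729/60 = 47.148955
  S ⇒ negate
  λ: split at 3 digits → 158° and 8.6848′; 158 + 8.6848/60 = 158.144747
  W ⇒ negate
Point 3:
  Latitude: degrees = first 2 digits = 64, minutes = 51.402; 64 + 51.402/60 = 64.856700
  N → positive
  Longitude: degrees = first 3 digits = 3, minutes = 53.7889; 3 + 53.7889/60 = 3.896482
  hemisphere W, so the sign is −
Point 4:
  φ: degrees = first 2 digits = 23, minutes = 29.8509; 23 + 29.8509/60 = 23.497515
  S → negative
  Lon: degrees = first 3 digits = 109, minutes = 15.0595; 109 + 15.0595/60 = 109.250992
  W ⇒ negate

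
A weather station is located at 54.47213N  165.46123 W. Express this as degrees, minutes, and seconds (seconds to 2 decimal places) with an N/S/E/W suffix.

φ: whole degrees 54; 28.32780′ → 28′ and 19.6680″
λ: whole degrees 165; 27.67380′ → 27′ and 40.4280″

54°28′19.67″ N, 165°27′40.43″ W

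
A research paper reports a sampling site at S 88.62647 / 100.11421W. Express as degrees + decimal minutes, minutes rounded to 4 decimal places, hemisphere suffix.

88° 37.5882′ S, 100° 6.8526′ W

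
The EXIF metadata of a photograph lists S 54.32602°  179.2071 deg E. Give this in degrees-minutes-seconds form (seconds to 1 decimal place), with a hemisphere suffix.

Lat: 0.326020° → 19.56120′; 0.56120 × 60 = 33.672″
λ: 0.207100 × 60 = 12.42600′ → 12′, remainder × 60 = 25.560″

54°19′33.7″ S, 179°12′25.6″ E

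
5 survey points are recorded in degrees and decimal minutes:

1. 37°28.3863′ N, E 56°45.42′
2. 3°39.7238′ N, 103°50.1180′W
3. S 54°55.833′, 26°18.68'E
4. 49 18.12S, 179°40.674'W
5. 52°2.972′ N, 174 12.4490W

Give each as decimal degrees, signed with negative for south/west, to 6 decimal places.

1. 37.473105, 56.757000
2. 3.662063, -103.835300
3. -54.930550, 26.311333
4. -49.302000, -179.677900
5. 52.049533, -174.207483

Point 1:
  φ: 37 + 28.3863/60 = 37.4731050
  N ⇒ keep positive
  λ: 45.42′ = 0.757000°; total 56.7570000
  E → positive
Point 2:
  φ: 39.7238′ = 0.662063°; total 3.6620633
  N → positive
  λ: 103 + 50.118/60 = 103.8353000
  hemisphere W, so the sign is −
Point 3:
  Latitude: 55.833′ = 0.930550°; total 54.9305500
  S ⇒ negate
  Lon: 26 + 18.68/60 = 26.3113333
  E → positive
Point 4:
  φ: 18.12′ = 0.302000°; total 49.3020000
  S ⇒ negate
  λ: 179 + 40.674/60 = 179.6779000
  W ⇒ negate
Point 5:
  Latitude: 52 + 2.972/60 = 52.0495333
  N ⇒ keep positive
  Longitude: 12.449′ = 0.207483°; total 174.2074833
  W ⇒ negate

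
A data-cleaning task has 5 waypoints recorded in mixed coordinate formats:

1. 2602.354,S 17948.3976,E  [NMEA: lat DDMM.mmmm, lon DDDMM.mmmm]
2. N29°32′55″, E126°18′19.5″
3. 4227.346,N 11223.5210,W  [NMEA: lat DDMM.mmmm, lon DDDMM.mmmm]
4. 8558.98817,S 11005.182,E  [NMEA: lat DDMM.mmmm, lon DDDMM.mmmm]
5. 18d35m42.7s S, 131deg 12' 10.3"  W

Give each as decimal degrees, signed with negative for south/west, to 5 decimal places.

Point 1:
  φ: degrees = first 2 digits = 26, minutes = 2.354; 26 + 2.354/60 = 26.039233
  hemisphere S, so the sign is −
  Lon: degrees = first 3 digits = 179, minutes = 48.3976; 179 + 48.3976/60 = 179.806627
  E → positive
Point 2:
  Latitude: 32′ + 55″ = 32.91667′; 29 + 32.91667/60 = 29.548611
  N → positive
  Longitude: 126 + 18/60 + 19.5/3600 = 126.305417
  E ⇒ keep positive
Point 3:
  Lat: split at 2 digits → 42° and 27.346′; 42 + 27.346/60 = 42.455767
  N ⇒ keep positive
  Longitude: split at 3 digits → 112° and 23.521′; 112 + 23.521/60 = 112.392017
  W ⇒ negate
Point 4:
  Latitude: degrees = first 2 digits = 85, minutes = 58.98817; 85 + 58.98817/60 = 85.983136
  hemisphere S, so the sign is −
  Lon: degrees = first 3 digits = 110, minutes = 5.182; 110 + 5.182/60 = 110.086367
  E ⇒ keep positive
Point 5:
  Lat: 18° + 35/60 + 42.7/3600 = 18 + 0.583333 + 0.011861 = 18.595194
  S ⇒ negate
  λ: 131 + 12/60 + 10.3/3600 = 131.202861
  W → negative

1. -26.03923, 179.80663
2. 29.54861, 126.30542
3. 42.45577, -112.39202
4. -85.98314, 110.08637
5. -18.59519, -131.20286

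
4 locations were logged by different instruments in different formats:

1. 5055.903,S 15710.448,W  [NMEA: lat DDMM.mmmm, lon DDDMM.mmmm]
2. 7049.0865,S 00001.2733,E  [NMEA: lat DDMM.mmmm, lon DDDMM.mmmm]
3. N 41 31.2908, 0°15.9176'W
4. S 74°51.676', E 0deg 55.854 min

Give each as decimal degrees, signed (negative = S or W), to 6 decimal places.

Point 1:
  φ: degrees = first 2 digits = 50, minutes = 55.903; 50 + 55.903/60 = 50.9317167
  S → negative
  Longitude: degrees = first 3 digits = 157, minutes = 10.448; 157 + 10.448/60 = 157.1741333
  W ⇒ negate
Point 2:
  φ: degrees = first 2 digits = 70, minutes = 49.0865; 70 + 49.0865/60 = 70.8181083
  S → negative
  λ: degrees = first 3 digits = 0, minutes = 1.2733; 0 + 1.2733/60 = 0.0212217
  E ⇒ keep positive
Point 3:
  Latitude: 41 + 31.2908/60 = 41.5215133
  N ⇒ keep positive
  λ: 0 + 15.9176/60 = 0.2652933
  W ⇒ negate
Point 4:
  Latitude: 51.676′ = 0.861267°; total 74.8612667
  S ⇒ negate
  Lon: 0 + 55.854/60 = 0.9309000
  E ⇒ keep positive

1. -50.931717, -157.174133
2. -70.818108, 0.021222
3. 41.521513, -0.265293
4. -74.861267, 0.930900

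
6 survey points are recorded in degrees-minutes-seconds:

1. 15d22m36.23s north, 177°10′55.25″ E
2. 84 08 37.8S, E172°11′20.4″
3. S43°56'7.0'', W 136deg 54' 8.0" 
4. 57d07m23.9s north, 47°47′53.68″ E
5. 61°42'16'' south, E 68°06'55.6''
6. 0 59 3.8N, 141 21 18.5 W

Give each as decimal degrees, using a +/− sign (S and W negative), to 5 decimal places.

1. 15.37673, 177.18201
2. -84.14383, 172.18900
3. -43.93528, -136.90222
4. 57.12331, 47.79824
5. -61.70444, 68.11544
6. 0.98439, -141.35514

Point 1:
  Latitude: 22′ + 36.23″ = 22.60383′; 15 + 22.60383/60 = 15.376731
  N → positive
  Longitude: 10′ + 55.25″ = 10.92083′; 177 + 10.92083/60 = 177.182014
  E ⇒ keep positive
Point 2:
  Lat: 8′ + 37.8″ = 8.63000′; 84 + 8.63000/60 = 84.143833
  S ⇒ negate
  Longitude: 11′ + 20.4″ = 11.34000′; 172 + 11.34000/60 = 172.189000
  E ⇒ keep positive
Point 3:
  Latitude: 43 + 56/60 + 7/3600 = 43.935278
  S → negative
  Longitude: 54′ + 8″ = 54.13333′; 136 + 54.13333/60 = 136.902222
  W ⇒ negate
Point 4:
  φ: 7′ + 23.9″ = 7.39833′; 57 + 7.39833/60 = 57.123306
  N → positive
  Longitude: 47 + 47/60 + 53.68/3600 = 47.798244
  E → positive
Point 5:
  Lat: 61 + 42/60 + 16/3600 = 61.704444
  S ⇒ negate
  λ: 6′ + 55.6″ = 6.92667′; 68 + 6.92667/60 = 68.115444
  E → positive
Point 6:
  Latitude: 59′ + 3.8″ = 59.06333′; 0 + 59.06333/60 = 0.984389
  N → positive
  Lon: 141 + 21/60 + 18.5/3600 = 141.355139
  W → negative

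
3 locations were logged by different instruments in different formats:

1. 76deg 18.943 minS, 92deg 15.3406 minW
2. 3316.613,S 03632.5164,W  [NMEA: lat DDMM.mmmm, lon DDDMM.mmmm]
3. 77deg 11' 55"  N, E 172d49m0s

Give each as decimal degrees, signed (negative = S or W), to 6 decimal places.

1. -76.315717, -92.255677
2. -33.276883, -36.541940
3. 77.198611, 172.816667

Point 1:
  φ: 76 + 18.943/60 = 76.3157167
  S → negative
  Lon: 15.3406′ = 0.255677°; total 92.2556767
  W ⇒ negate
Point 2:
  Latitude: degrees = first 2 digits = 33, minutes = 16.613; 33 + 16.613/60 = 33.2768833
  hemisphere S, so the sign is −
  Longitude: split at 3 digits → 036° and 32.5164′; 36 + 32.5164/60 = 36.5419400
  hemisphere W, so the sign is −
Point 3:
  φ: 77 + 11/60 + 55/3600 = 77.1986111
  N → positive
  Lon: 172° + 49/60 + 0/3600 = 172 + 0.816667 + 0.000000 = 172.8166667
  E ⇒ keep positive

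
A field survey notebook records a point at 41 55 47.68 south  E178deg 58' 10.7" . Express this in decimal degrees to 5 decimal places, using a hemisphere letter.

41.92991° S, 178.96964° E

φ: 55′ + 47.68″ = 55.79467′; 41 + 55.79467/60 = 41.929911
λ: 178° + 58/60 + 10.7/3600 = 178 + 0.966667 + 0.002972 = 178.969639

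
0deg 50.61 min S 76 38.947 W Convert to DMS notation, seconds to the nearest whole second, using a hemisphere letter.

0°50′37″ S, 76°38′57″ W

φ: fractional minutes 0.61000 × 60 = 36.60″
λ: 38.94700′ → 38′ and 0.94700 × 60 = 56.82″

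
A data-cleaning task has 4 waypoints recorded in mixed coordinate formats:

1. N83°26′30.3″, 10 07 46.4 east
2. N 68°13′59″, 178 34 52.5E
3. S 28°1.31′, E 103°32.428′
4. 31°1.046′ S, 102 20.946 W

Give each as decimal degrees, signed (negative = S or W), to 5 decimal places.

Point 1:
  φ: 26′ + 30.3″ = 26.50500′; 83 + 26.50500/60 = 83.441750
  N ⇒ keep positive
  Lon: 7′ + 46.4″ = 7.77333′; 10 + 7.77333/60 = 10.129556
  E → positive
Point 2:
  φ: 68° + 13/60 + 59/3600 = 68 + 0.216667 + 0.016389 = 68.233056
  N ⇒ keep positive
  Longitude: 34′ + 52.5″ = 34.87500′; 178 + 34.87500/60 = 178.581250
  E ⇒ keep positive
Point 3:
  φ: 28 + 1.31/60 = 28.021833
  S ⇒ negate
  Lon: 32.428′ = 0.540467°; total 103.540467
  E → positive
Point 4:
  φ: 1.046′ = 0.017433°; total 31.017433
  S → negative
  λ: 20.946′ = 0.349100°; total 102.349100
  W → negative

1. 83.44175, 10.12956
2. 68.23306, 178.58125
3. -28.02183, 103.54047
4. -31.01743, -102.34910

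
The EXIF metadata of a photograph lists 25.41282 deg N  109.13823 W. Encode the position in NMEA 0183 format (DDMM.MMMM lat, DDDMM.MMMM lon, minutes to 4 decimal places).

2524.7692,N / 10908.2938,W

φ: fractional part 0.412820 → 24.769200 minutes
Longitude: minutes = (109.138230 − 109) × 60 = 8.293800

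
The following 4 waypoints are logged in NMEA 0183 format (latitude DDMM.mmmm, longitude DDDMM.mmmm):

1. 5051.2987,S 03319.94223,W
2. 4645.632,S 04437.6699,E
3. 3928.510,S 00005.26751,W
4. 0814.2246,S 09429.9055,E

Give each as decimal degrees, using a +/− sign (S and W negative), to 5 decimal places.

1. -50.85498, -33.33237
2. -46.76053, 44.62783
3. -39.47517, -0.08779
4. -8.23708, 94.49843

Point 1:
  Lat: split at 2 digits → 50° and 51.2987′; 50 + 51.2987/60 = 50.854978
  S ⇒ negate
  λ: degrees = first 3 digits = 33, minutes = 19.94223; 33 + 19.94223/60 = 33.332371
  hemisphere W, so the sign is −
Point 2:
  Lat: split at 2 digits → 46° and 45.632′; 46 + 45.632/60 = 46.760533
  S → negative
  Lon: degrees = first 3 digits = 44, minutes = 37.6699; 44 + 37.6699/60 = 44.627832
  E → positive
Point 3:
  Lat: split at 2 digits → 39° and 28.51′; 39 + 28.51/60 = 39.475167
  S ⇒ negate
  Lon: split at 3 digits → 000° and 5.26751′; 0 + 5.26751/60 = 0.087792
  hemisphere W, so the sign is −
Point 4:
  Latitude: degrees = first 2 digits = 8, minutes = 14.2246; 8 + 14.2246/60 = 8.237077
  S → negative
  Lon: split at 3 digits → 094° and 29.9055′; 94 + 29.9055/60 = 94.498425
  E ⇒ keep positive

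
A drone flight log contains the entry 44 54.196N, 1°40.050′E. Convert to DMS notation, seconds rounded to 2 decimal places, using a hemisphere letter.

44°54′11.76″ N, 1°40′3.00″ E

Latitude: 54.19600′ → 54′ and 0.19600 × 60 = 11.7600″
Longitude: 40.05000′ → 40′ and 0.05000 × 60 = 3.0000″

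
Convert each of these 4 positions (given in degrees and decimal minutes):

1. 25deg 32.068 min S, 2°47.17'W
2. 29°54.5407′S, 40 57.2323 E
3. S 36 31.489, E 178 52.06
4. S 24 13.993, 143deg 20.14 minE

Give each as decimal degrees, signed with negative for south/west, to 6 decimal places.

Point 1:
  Latitude: 25 + 32.068/60 = 25.5344667
  S → negative
  Lon: 2 + 47.17/60 = 2.7861667
  hemisphere W, so the sign is −
Point 2:
  Latitude: 29 + 54.5407/60 = 29.9090117
  S → negative
  Longitude: 40 + 57.2323/60 = 40.9538717
  E → positive
Point 3:
  Lat: 36 + 31.489/60 = 36.5248167
  S → negative
  Lon: 52.06′ = 0.867667°; total 178.8676667
  E ⇒ keep positive
Point 4:
  φ: 13.993′ = 0.233217°; total 24.2332167
  S ⇒ negate
  λ: 143 + 20.14/60 = 143.3356667
  E → positive

1. -25.534467, -2.786167
2. -29.909012, 40.953872
3. -36.524817, 178.867667
4. -24.233217, 143.335667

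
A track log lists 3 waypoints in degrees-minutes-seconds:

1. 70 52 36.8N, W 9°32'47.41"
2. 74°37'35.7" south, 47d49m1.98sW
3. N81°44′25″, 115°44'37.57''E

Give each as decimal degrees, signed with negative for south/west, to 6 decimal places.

1. 70.876889, -9.546503
2. -74.626583, -47.817217
3. 81.740278, 115.743769

Point 1:
  Lat: 70° + 52/60 + 36.8/3600 = 70 + 0.866667 + 0.010222 = 70.8768889
  N → positive
  Lon: 9° + 32/60 + 47.41/3600 = 9 + 0.533333 + 0.013169 = 9.5465028
  W ⇒ negate
Point 2:
  Lat: 74° + 37/60 + 35.7/3600 = 74 + 0.616667 + 0.009917 = 74.6265833
  S ⇒ negate
  Lon: 47 + 49/60 + 1.98/3600 = 47.8172167
  hemisphere W, so the sign is −
Point 3:
  Latitude: 81 + 44/60 + 25/3600 = 81.7402778
  N → positive
  λ: 115° + 44/60 + 37.57/3600 = 115 + 0.733333 + 0.010436 = 115.7437694
  E → positive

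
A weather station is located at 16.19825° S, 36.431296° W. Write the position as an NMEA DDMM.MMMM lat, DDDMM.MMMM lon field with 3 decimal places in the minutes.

1611.895,S / 03625.878,W

Lat: fractional part 0.198250 → 11.89500 minutes
λ: minutes = (36.431296 − 36) × 60 = 25.87776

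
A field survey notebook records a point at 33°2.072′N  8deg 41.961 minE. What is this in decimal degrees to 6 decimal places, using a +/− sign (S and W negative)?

33.034533, 8.699350

Latitude: 2.072′ = 0.034533°; total 33.0345333
N ⇒ keep positive
λ: 8 + 41.961/60 = 8.6993500
E → positive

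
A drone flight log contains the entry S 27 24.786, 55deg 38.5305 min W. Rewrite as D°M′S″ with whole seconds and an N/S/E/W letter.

27°24′47″ S, 55°38′32″ W

φ: 24.78600′ → 24′ and 0.78600 × 60 = 47.16″
Lon: 38.53050′ → 38′ and 0.53050 × 60 = 31.83″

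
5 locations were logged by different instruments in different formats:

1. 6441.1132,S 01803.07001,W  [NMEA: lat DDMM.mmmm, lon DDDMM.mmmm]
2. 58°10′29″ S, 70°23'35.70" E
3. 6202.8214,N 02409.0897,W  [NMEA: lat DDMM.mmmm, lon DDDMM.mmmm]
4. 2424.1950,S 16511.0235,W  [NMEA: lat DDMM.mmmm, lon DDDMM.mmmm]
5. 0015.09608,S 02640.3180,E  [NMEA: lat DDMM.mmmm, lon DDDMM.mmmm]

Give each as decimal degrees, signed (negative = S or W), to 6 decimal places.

Point 1:
  Lat: split at 2 digits → 64° and 41.1132′; 64 + 41.1132/60 = 64.6852200
  S → negative
  Longitude: split at 3 digits → 018° and 3.07001′; 18 + 3.07001/60 = 18.0511668
  hemisphere W, so the sign is −
Point 2:
  Latitude: 10′ + 29″ = 10.48333′; 58 + 10.48333/60 = 58.1747222
  S ⇒ negate
  Lon: 70 + 23/60 + 35.7/3600 = 70.3932500
  E ⇒ keep positive
Point 3:
  Latitude: degrees = first 2 digits = 62, minutes = 2.8214; 62 + 2.8214/60 = 62.0470233
  N ⇒ keep positive
  λ: degrees = first 3 digits = 24, minutes = 9.0897; 24 + 9.0897/60 = 24.1514950
  W → negative
Point 4:
  Latitude: degrees = first 2 digits = 24, minutes = 24.195; 24 + 24.195/60 = 24.4032500
  S → negative
  Longitude: split at 3 digits → 165° and 11.0235′; 165 + 11.0235/60 = 165.1837250
  hemisphere W, so the sign is −
Point 5:
  φ: degrees = first 2 digits = 0, minutes = 15.09608; 0 + 15.09608/60 = 0.2516013
  S → negative
  Longitude: degrees = first 3 digits = 26, minutes = 40.318; 26 + 40.318/60 = 26.6719667
  E → positive

1. -64.685220, -18.051167
2. -58.174722, 70.393250
3. 62.047023, -24.151495
4. -24.403250, -165.183725
5. -0.251601, 26.671967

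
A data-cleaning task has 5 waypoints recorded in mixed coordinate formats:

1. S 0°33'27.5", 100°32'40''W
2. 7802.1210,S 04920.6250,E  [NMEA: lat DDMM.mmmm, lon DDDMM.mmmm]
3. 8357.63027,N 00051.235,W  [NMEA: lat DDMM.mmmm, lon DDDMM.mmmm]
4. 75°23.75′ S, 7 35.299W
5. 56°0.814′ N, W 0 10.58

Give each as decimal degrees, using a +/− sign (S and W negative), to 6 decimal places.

Point 1:
  Lat: 33′ + 27.5″ = 33.45833′; 0 + 33.45833/60 = 0.5576389
  S ⇒ negate
  λ: 100 + 32/60 + 40/3600 = 100.5444444
  W ⇒ negate
Point 2:
  φ: split at 2 digits → 78° and 2.121′; 78 + 2.121/60 = 78.0353500
  hemisphere S, so the sign is −
  λ: split at 3 digits → 049° and 20.625′; 49 + 20.625/60 = 49.3437500
  E ⇒ keep positive
Point 3:
  Latitude: degrees = first 2 digits = 83, minutes = 57.63027; 83 + 57.63027/60 = 83.9605045
  N ⇒ keep positive
  λ: split at 3 digits → 000° and 51.235′; 0 + 51.235/60 = 0.8539167
  W → negative
Point 4:
  Lat: 23.75′ = 0.395833°; total 75.3958333
  S → negative
  λ: 35.299′ = 0.588317°; total 7.5883167
  hemisphere W, so the sign is −
Point 5:
  Latitude: 56 + 0.814/60 = 56.0135667
  N → positive
  Lon: 0 + 10.58/60 = 0.1763333
  W ⇒ negate

1. -0.557639, -100.544444
2. -78.035350, 49.343750
3. 83.960505, -0.853917
4. -75.395833, -7.588317
5. 56.013567, -0.176333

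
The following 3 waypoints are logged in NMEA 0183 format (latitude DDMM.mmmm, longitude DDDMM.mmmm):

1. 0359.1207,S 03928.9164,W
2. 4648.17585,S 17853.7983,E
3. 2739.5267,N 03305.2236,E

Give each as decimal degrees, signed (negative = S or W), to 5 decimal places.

Point 1:
  φ: split at 2 digits → 03° and 59.1207′; 3 + 59.1207/60 = 3.985345
  S → negative
  Longitude: split at 3 digits → 039° and 28.9164′; 39 + 28.9164/60 = 39.481940
  W → negative
Point 2:
  Latitude: degrees = first 2 digits = 46, minutes = 48.17585; 46 + 48.17585/60 = 46.802931
  hemisphere S, so the sign is −
  λ: split at 3 digits → 178° and 53.7983′; 178 + 53.7983/60 = 178.896638
  E ⇒ keep positive
Point 3:
  Latitude: degrees = first 2 digits = 27, minutes = 39.5267; 27 + 39.5267/60 = 27.658778
  N → positive
  λ: split at 3 digits → 033° and 5.2236′; 33 + 5.2236/60 = 33.087060
  E ⇒ keep positive

1. -3.98535, -39.48194
2. -46.80293, 178.89664
3. 27.65878, 33.08706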